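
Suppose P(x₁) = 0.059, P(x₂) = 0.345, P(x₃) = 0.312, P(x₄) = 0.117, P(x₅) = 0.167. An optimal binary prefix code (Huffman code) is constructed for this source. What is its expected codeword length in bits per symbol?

2.174 bits/symbol

Repeatedly combine the two least-probable nodes; the expected code length is the sum of the merged weights.
merge 59/1000 + 117/1000 → 22/125
merge 167/1000 + 22/125 → 343/1000
merge 39/125 + 343/1000 → 131/200
merge 69/200 + 131/200 → 1
L = 22/125 + 343/1000 + 131/200 + 1 = 1087/500 = 2.174 bits/symbol.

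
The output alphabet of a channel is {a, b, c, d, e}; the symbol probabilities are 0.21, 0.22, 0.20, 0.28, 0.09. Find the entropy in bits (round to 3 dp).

2.245 bits

H = −Σ pᵢ log₂ pᵢ.
−0.21·log₂(0.21) = 0.4728
−0.22·log₂(0.22) = 0.4806
−0.20·log₂(0.20) = 0.4644
−0.28·log₂(0.28) = 0.5142
−0.09·log₂(0.09) = 0.3127
Sum ≈ 2.2447 → 2.245 bits.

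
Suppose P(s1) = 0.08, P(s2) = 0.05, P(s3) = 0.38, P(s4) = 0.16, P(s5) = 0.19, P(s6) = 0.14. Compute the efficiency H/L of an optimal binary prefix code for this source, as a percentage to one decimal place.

97.6%

Entropy H = −Σ p log₂ p ≈ 2.3134 bits.
Huffman merges: 1/20+2/25→13/100; 13/100+7/50→27/100; 4/25+19/100→7/20; 27/100+7/20→31/50; 19/50+31/50→1. L = 237/100 ≈ 2.3700.
Efficiency = H/L = 2.3134/2.3700 = 97.6%.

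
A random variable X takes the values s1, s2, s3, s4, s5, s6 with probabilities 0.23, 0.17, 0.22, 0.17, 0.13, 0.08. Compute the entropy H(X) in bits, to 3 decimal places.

2.512 bits

H = −Σ pᵢ log₂ pᵢ.
−0.23·log₂(0.23) = 0.4877
−0.17·log₂(0.17) = 0.4346
−0.22·log₂(0.22) = 0.4806
−0.17·log₂(0.17) = 0.4346
−0.13·log₂(0.13) = 0.3826
−0.08·log₂(0.08) = 0.2915
Sum ≈ 2.5116 → 2.512 bits.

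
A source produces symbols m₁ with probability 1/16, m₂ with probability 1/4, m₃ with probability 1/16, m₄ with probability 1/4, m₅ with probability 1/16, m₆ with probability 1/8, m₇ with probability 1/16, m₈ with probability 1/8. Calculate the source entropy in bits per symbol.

2.75 bits

Each probability is a power of 1/2, so log₂(1/p) is an integer.
H = Σ p·log₂(1/p) = 1/16·4 + 1/4·2 + 1/16·4 + 1/4·2 + 1/16·4 + 1/8·3 + 1/16·4 + 1/8·3 = 2.75 bits.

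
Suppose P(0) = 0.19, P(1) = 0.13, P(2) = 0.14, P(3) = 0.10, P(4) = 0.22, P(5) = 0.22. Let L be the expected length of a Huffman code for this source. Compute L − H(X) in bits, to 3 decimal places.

0.032 bits

Entropy H = −Σ p log₂ p ≈ 2.5283 bits.
Huffman merges: 1/10+13/100→23/100; 7/50+19/100→33/100; 11/50+11/50→11/25; 23/100+33/100→14/25; 11/25+14/25→1. L = 64/25 ≈ 2.5600.
L − H = 2.5600 − 2.5283 = 0.032 bits.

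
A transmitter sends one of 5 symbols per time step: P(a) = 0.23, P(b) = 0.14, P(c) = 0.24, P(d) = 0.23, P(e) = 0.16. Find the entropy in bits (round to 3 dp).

2.290 bits

H = −Σ pᵢ log₂ pᵢ.
−0.23·log₂(0.23) = 0.4877
−0.14·log₂(0.14) = 0.3971
−0.24·log₂(0.24) = 0.4941
−0.23·log₂(0.23) = 0.4877
−0.16·log₂(0.16) = 0.4230
Sum ≈ 2.2896 → 2.290 bits.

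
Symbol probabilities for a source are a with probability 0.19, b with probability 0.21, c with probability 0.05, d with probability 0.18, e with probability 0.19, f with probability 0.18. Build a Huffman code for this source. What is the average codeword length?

Repeatedly combine the two least-probable nodes; the expected code length is the sum of the merged weights.
merge 1/20 + 9/50 → 23/100
merge 9/50 + 19/100 → 37/100
merge 19/100 + 21/100 → 2/5
merge 23/100 + 37/100 → 3/5
merge 2/5 + 3/5 → 1
L = 23/100 + 37/100 + 2/5 + 3/5 + 1 = 13/5 = 2.6 bits/symbol.

2.6 bits/symbol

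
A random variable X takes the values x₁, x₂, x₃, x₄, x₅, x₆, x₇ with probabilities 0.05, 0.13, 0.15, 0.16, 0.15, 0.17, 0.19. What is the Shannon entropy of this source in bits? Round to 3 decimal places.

2.733 bits

H = −Σ pᵢ log₂ pᵢ.
−0.05·log₂(0.05) = 0.2161
−0.13·log₂(0.13) = 0.3826
−0.15·log₂(0.15) = 0.4105
−0.16·log₂(0.16) = 0.4230
−0.15·log₂(0.15) = 0.4105
−0.17·log₂(0.17) = 0.4346
−0.19·log₂(0.19) = 0.4552
Sum ≈ 2.7327 → 2.733 bits.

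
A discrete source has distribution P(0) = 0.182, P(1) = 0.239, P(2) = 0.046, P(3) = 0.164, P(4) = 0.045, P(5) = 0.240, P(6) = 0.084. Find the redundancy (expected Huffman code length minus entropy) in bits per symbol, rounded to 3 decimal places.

Entropy H = −Σ p log₂ p ≈ 2.5686 bits.
Huffman merges: 9/200+23/500→91/1000; 21/250+91/1000→7/40; 41/250+7/40→339/1000; 91/500+239/1000→421/1000; 6/25+339/1000→579/1000; 421/1000+579/1000→1. L = 521/200 ≈ 2.6050.
L − H = 2.6050 − 2.5686 = 0.036 bits.

0.036 bits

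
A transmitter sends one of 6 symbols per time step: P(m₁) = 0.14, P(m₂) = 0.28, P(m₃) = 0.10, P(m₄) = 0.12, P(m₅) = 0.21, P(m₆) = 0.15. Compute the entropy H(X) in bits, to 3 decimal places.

2.494 bits

H = −Σ pᵢ log₂ pᵢ.
−0.14·log₂(0.14) = 0.3971
−0.28·log₂(0.28) = 0.5142
−0.10·log₂(0.10) = 0.3322
−0.12·log₂(0.12) = 0.3671
−0.21·log₂(0.21) = 0.4728
−0.15·log₂(0.15) = 0.4105
Sum ≈ 2.4940 → 2.494 bits.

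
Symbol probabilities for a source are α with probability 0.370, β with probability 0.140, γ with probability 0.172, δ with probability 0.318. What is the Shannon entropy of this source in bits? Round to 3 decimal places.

H = −Σ pᵢ log₂ pᵢ.
−0.370·log₂(0.370) = 0.5307
−0.140·log₂(0.140) = 0.3971
−0.172·log₂(0.172) = 0.4368
−0.318·log₂(0.318) = 0.5256
Sum ≈ 1.8903 → 1.890 bits.

1.890 bits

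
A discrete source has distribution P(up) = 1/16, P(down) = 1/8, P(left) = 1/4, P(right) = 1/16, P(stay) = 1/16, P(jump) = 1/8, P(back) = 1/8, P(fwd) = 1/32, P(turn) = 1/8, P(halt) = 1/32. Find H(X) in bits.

Each probability is a power of 1/2, so log₂(1/p) is an integer.
H = Σ p·log₂(1/p) = 1/16·4 + 1/8·3 + 1/4·2 + 1/16·4 + 1/16·4 + 1/8·3 + 1/8·3 + 1/32·5 + 1/8·3 + 1/32·5 = 3.0625 bits.

3.0625 bits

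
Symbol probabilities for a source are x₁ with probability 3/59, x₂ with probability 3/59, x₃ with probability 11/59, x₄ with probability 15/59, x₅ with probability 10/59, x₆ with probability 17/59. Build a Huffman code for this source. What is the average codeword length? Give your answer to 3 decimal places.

2.373 bits/symbol

Repeatedly combine the two least-probable nodes; the expected code length is the sum of the merged weights.
merge 3/59 + 3/59 → 6/59
merge 6/59 + 10/59 → 16/59
merge 11/59 + 15/59 → 26/59
merge 16/59 + 17/59 → 33/59
merge 26/59 + 33/59 → 1
L = 6/59 + 16/59 + 26/59 + 33/59 + 1 = 140/59 ≈ 2.373 bits/symbol.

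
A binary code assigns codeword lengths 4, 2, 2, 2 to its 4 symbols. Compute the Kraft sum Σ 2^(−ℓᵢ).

With common denominator 2^4 = 16: Σ 2^(−ℓᵢ) = 1/16 + 4/16 + 4/16 + 4/16 = 13/16 = 0.8125.

0.8125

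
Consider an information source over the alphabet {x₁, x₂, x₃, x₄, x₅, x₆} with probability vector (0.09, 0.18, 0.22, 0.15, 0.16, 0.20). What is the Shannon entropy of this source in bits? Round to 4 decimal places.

H = −Σ pᵢ log₂ pᵢ.
−0.09·log₂(0.09) = 0.3127
−0.18·log₂(0.18) = 0.4453
−0.22·log₂(0.22) = 0.4806
−0.15·log₂(0.15) = 0.4105
−0.16·log₂(0.16) = 0.4230
−0.20·log₂(0.20) = 0.4644
Sum ≈ 2.5365 → 2.5365 bits.

2.5365 bits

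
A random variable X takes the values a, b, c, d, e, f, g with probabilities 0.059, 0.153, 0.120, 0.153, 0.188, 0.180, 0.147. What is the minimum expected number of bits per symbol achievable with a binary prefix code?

Repeatedly combine the two least-probable nodes; the expected code length is the sum of the merged weights.
merge 59/1000 + 3/25 → 179/1000
merge 147/1000 + 153/1000 → 3/10
merge 153/1000 + 179/1000 → 83/250
merge 9/50 + 47/250 → 46/125
merge 3/10 + 83/250 → 79/125
merge 46/125 + 79/125 → 1
L = 179/1000 + 3/10 + 83/250 + 46/125 + 79/125 + 1 = 2811/1000 = 2.811 bits/symbol.

2.811 bits/symbol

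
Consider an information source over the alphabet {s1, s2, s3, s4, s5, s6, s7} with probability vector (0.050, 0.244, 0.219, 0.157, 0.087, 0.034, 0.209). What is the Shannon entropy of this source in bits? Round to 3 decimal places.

H = −Σ pᵢ log₂ pᵢ.
−0.050·log₂(0.050) = 0.2161
−0.244·log₂(0.244) = 0.4966
−0.219·log₂(0.219) = 0.4798
−0.157·log₂(0.157) = 0.4194
−0.087·log₂(0.087) = 0.3065
−0.034·log₂(0.034) = 0.1659
−0.209·log₂(0.209) = 0.4720
Sum ≈ 2.5562 → 2.556 bits.

2.556 bits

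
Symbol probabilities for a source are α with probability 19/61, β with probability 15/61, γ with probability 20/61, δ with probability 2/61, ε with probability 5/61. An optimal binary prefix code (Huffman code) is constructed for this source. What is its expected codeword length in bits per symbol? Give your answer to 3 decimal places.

2.115 bits/symbol

Repeatedly combine the two least-probable nodes; the expected code length is the sum of the merged weights.
merge 2/61 + 5/61 → 7/61
merge 7/61 + 15/61 → 22/61
merge 19/61 + 20/61 → 39/61
merge 22/61 + 39/61 → 1
L = 7/61 + 22/61 + 39/61 + 1 = 129/61 ≈ 2.115 bits/symbol.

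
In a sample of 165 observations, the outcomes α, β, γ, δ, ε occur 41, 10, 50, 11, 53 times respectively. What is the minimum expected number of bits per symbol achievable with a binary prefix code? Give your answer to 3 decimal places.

2.127 bits/symbol

Probabilities are the counts divided by 165.
Repeatedly combine the two least-probable nodes; the expected code length is the sum of the merged weights.
merge 2/33 + 1/15 → 7/55
merge 7/55 + 41/165 → 62/165
merge 10/33 + 53/165 → 103/165
merge 62/165 + 103/165 → 1
L = 7/55 + 62/165 + 103/165 + 1 = 117/55 ≈ 2.127 bits/symbol.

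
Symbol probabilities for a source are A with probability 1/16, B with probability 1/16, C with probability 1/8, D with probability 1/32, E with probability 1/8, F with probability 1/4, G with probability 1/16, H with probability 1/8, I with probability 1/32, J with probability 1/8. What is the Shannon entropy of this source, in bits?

Each probability is a power of 1/2, so log₂(1/p) is an integer.
H = Σ p·log₂(1/p) = 1/16·4 + 1/16·4 + 1/8·3 + 1/32·5 + 1/8·3 + 1/4·2 + 1/16·4 + 1/8·3 + 1/32·5 + 1/8·3 = 3.0625 bits.

3.0625 bits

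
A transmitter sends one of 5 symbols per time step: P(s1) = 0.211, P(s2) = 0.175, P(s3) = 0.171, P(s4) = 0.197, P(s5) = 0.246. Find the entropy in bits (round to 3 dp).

H = −Σ pᵢ log₂ pᵢ.
−0.211·log₂(0.211) = 0.4736
−0.175·log₂(0.175) = 0.4401
−0.171·log₂(0.171) = 0.4357
−0.197·log₂(0.197) = 0.4617
−0.246·log₂(0.246) = 0.4977
Sum ≈ 2.3088 → 2.309 bits.

2.309 bits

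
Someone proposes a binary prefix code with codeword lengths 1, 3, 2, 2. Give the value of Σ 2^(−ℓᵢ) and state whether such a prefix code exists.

With common denominator 2^3 = 8: Σ 2^(−ℓᵢ) = 4/8 + 1/8 + 2/8 + 2/8 = 9/8 = 1.125.
Kraft's inequality requires Σ ≤ 1; here Σ = 1.125 > 1, so no such prefix code exists.

1.125; no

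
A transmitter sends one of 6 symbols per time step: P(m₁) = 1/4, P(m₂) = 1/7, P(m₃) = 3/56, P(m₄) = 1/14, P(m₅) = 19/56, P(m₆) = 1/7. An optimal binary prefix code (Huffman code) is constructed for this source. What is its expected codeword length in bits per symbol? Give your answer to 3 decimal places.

Repeatedly combine the two least-probable nodes; the expected code length is the sum of the merged weights.
merge 3/56 + 1/14 → 1/8
merge 1/8 + 1/7 → 15/56
merge 1/7 + 1/4 → 11/28
merge 15/56 + 19/56 → 17/28
merge 11/28 + 17/28 → 1
L = 1/8 + 15/56 + 11/28 + 17/28 + 1 = 67/28 ≈ 2.393 bits/symbol.

2.393 bits/symbol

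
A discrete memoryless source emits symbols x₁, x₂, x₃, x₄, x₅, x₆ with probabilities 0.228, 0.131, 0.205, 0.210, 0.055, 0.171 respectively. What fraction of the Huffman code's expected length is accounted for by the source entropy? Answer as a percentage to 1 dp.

Entropy H = −Σ p log₂ p ≈ 2.4778 bits.
Huffman merges: 11/200+131/1000→93/500; 171/1000+93/500→357/1000; 41/200+21/100→83/200; 57/250+357/1000→117/200; 83/200+117/200→1. L = 2543/1000 ≈ 2.5430.
Efficiency = H/L = 2.4778/2.5430 = 97.4%.

97.4%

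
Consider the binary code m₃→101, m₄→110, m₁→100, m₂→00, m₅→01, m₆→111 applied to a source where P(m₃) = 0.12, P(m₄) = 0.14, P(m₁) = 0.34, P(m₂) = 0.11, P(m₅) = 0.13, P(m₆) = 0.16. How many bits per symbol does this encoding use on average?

L̄ = Σ pᵢ·ℓᵢ = 0.12·3 + 0.14·3 + 0.34·3 + 0.11·2 + 0.13·2 + 0.16·3 = 2.76 bits/symbol.

2.76 bits/symbol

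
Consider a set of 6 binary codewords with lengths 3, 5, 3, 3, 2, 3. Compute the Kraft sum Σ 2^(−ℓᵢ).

0.78125

With common denominator 2^5 = 32: Σ 2^(−ℓᵢ) = 4/32 + 1/32 + 4/32 + 4/32 + 8/32 + 4/32 = 25/32 = 0.78125.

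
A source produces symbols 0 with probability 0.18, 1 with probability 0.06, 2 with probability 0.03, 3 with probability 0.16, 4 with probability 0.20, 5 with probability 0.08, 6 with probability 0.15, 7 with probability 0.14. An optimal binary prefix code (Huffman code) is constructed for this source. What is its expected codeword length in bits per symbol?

Repeatedly combine the two least-probable nodes; the expected code length is the sum of the merged weights.
merge 3/100 + 3/50 → 9/100
merge 2/25 + 9/100 → 17/100
merge 7/50 + 3/20 → 29/100
merge 4/25 + 17/100 → 33/100
merge 9/50 + 1/5 → 19/50
merge 29/100 + 33/100 → 31/50
merge 19/50 + 31/50 → 1
L = 9/100 + 17/100 + 29/100 + 33/100 + 19/50 + 31/50 + 1 = 72/25 = 2.88 bits/symbol.

2.88 bits/symbol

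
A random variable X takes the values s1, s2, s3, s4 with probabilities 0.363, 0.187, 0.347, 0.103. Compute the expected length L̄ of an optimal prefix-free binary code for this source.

Repeatedly combine the two least-probable nodes; the expected code length is the sum of the merged weights.
merge 103/1000 + 187/1000 → 29/100
merge 29/100 + 347/1000 → 637/1000
merge 363/1000 + 637/1000 → 1
L = 29/100 + 637/1000 + 1 = 1927/1000 = 1.927 bits/symbol.

1.927 bits/symbol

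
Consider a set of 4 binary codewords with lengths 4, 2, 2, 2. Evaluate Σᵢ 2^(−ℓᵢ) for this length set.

0.8125

With common denominator 2^4 = 16: Σ 2^(−ℓᵢ) = 1/16 + 4/16 + 4/16 + 4/16 = 13/16 = 0.8125.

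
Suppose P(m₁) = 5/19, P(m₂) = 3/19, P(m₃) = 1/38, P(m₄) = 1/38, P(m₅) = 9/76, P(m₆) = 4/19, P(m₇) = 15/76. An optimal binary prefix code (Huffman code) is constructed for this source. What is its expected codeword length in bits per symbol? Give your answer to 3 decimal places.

Repeatedly combine the two least-probable nodes; the expected code length is the sum of the merged weights.
merge 1/38 + 1/38 → 1/19
merge 1/19 + 9/76 → 13/76
merge 3/19 + 13/76 → 25/76
merge 15/76 + 4/19 → 31/76
merge 5/19 + 25/76 → 45/76
merge 31/76 + 45/76 → 1
L = 1/19 + 13/76 + 25/76 + 31/76 + 45/76 + 1 = 97/38 ≈ 2.553 bits/symbol.

2.553 bits/symbol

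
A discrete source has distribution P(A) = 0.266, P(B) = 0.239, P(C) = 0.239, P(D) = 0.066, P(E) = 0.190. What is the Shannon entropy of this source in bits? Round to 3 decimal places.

H = −Σ pᵢ log₂ pᵢ.
−0.266·log₂(0.266) = 0.5082
−0.239·log₂(0.239) = 0.4935
−0.239·log₂(0.239) = 0.4935
−0.066·log₂(0.066) = 0.2588
−0.190·log₂(0.190) = 0.4552
Sum ≈ 2.2093 → 2.209 bits.

2.209 bits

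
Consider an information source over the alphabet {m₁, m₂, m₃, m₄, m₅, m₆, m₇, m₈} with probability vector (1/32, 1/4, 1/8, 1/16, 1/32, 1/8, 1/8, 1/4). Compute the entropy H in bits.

2.6875 bits

Each probability is a power of 1/2, so log₂(1/p) is an integer.
H = Σ p·log₂(1/p) = 1/32·5 + 1/4·2 + 1/8·3 + 1/16·4 + 1/32·5 + 1/8·3 + 1/8·3 + 1/4·2 = 2.6875 bits.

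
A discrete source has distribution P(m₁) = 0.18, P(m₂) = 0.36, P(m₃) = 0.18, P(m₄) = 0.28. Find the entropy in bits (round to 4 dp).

1.9355 bits

H = −Σ pᵢ log₂ pᵢ.
−0.18·log₂(0.18) = 0.4453
−0.36·log₂(0.36) = 0.5306
−0.18·log₂(0.18) = 0.4453
−0.28·log₂(0.28) = 0.5142
Sum ≈ 1.9355 → 1.9355 bits.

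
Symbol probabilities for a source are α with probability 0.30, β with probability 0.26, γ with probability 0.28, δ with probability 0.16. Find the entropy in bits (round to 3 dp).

H = −Σ pᵢ log₂ pᵢ.
−0.30·log₂(0.30) = 0.5211
−0.26·log₂(0.26) = 0.5053
−0.28·log₂(0.28) = 0.5142
−0.16·log₂(0.16) = 0.4230
Sum ≈ 1.9636 → 1.964 bits.

1.964 bits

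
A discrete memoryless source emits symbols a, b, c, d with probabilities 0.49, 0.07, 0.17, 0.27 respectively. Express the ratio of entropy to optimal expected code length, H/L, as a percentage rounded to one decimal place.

Entropy H = −Σ p log₂ p ≈ 1.7174 bits.
Huffman merges: 7/100+17/100→6/25; 6/25+27/100→51/100; 49/100+51/100→1. L = 7/4 ≈ 1.7500.
Efficiency = H/L = 1.7174/1.7500 = 98.1%.

98.1%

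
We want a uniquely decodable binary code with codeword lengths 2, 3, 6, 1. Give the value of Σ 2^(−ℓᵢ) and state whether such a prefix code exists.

With common denominator 2^6 = 64: Σ 2^(−ℓᵢ) = 16/64 + 8/64 + 1/64 + 32/64 = 57/64 = 0.890625.
Kraft's inequality requires Σ ≤ 1; here Σ = 0.890625 ≤ 1, so such a prefix code exists.

0.890625; yes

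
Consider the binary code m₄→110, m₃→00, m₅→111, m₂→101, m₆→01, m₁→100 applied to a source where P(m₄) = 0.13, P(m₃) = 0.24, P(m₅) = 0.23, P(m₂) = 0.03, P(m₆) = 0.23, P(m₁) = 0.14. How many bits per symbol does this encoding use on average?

L̄ = Σ pᵢ·ℓᵢ = 0.13·3 + 0.24·2 + 0.23·3 + 0.03·3 + 0.23·2 + 0.14·3 = 2.53 bits/symbol.

2.53 bits/symbol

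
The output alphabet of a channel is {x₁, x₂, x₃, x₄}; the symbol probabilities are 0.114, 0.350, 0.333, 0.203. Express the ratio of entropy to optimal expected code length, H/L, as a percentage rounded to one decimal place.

95.7%

Entropy H = −Σ p log₂ p ≈ 1.8825 bits.
Huffman merges: 57/500+203/1000→317/1000; 317/1000+333/1000→13/20; 7/20+13/20→1. L = 1967/1000 ≈ 1.9670.
Efficiency = H/L = 1.8825/1.9670 = 95.7%.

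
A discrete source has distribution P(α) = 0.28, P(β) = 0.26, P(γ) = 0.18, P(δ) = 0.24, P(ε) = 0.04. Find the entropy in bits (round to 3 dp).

H = −Σ pᵢ log₂ pᵢ.
−0.28·log₂(0.28) = 0.5142
−0.26·log₂(0.26) = 0.5053
−0.18·log₂(0.18) = 0.4453
−0.24·log₂(0.24) = 0.4941
−0.04·log₂(0.04) = 0.1858
Sum ≈ 2.1447 → 2.145 bits.

2.145 bits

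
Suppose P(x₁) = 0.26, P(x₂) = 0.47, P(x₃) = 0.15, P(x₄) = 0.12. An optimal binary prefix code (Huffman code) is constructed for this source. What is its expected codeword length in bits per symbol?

1.8 bits/symbol

Repeatedly combine the two least-probable nodes; the expected code length is the sum of the merged weights.
merge 3/25 + 3/20 → 27/100
merge 13/50 + 27/100 → 53/100
merge 47/100 + 53/100 → 1
L = 27/100 + 53/100 + 1 = 9/5 = 1.8 bits/symbol.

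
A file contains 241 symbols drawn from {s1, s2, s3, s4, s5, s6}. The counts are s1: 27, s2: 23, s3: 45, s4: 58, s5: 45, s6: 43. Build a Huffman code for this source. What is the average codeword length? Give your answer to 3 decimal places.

2.573 bits/symbol

Probabilities are the counts divided by 241.
Repeatedly combine the two least-probable nodes; the expected code length is the sum of the merged weights.
merge 23/241 + 27/241 → 50/241
merge 43/241 + 45/241 → 88/241
merge 45/241 + 50/241 → 95/241
merge 58/241 + 88/241 → 146/241
merge 95/241 + 146/241 → 1
L = 50/241 + 88/241 + 95/241 + 146/241 + 1 = 620/241 ≈ 2.573 bits/symbol.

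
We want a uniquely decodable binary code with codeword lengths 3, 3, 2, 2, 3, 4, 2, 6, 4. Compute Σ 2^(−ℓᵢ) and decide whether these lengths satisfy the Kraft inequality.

1.265625; no

With common denominator 2^6 = 64: Σ 2^(−ℓᵢ) = 8/64 + 8/64 + 16/64 + 16/64 + 8/64 + 4/64 + 16/64 + 1/64 + 4/64 = 81/64 = 1.265625.
Kraft's inequality requires Σ ≤ 1; here Σ = 1.265625 > 1, so no such prefix code exists.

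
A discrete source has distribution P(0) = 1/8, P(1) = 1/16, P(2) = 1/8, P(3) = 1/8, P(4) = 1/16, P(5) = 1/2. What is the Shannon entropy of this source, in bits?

2.125 bits

Each probability is a power of 1/2, so log₂(1/p) is an integer.
H = Σ p·log₂(1/p) = 1/8·3 + 1/16·4 + 1/8·3 + 1/8·3 + 1/16·4 + 1/2·1 = 2.125 bits.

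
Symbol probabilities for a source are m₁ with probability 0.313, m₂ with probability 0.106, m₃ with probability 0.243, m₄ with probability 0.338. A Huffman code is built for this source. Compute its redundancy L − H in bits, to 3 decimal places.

Entropy H = −Σ p log₂ p ≈ 1.8926 bits.
Huffman merges: 53/500+243/1000→349/1000; 313/1000+169/500→651/1000; 349/1000+651/1000→1. L = 2 ≈ 2.0000.
L − H = 2.0000 − 1.8926 = 0.107 bits.

0.107 bits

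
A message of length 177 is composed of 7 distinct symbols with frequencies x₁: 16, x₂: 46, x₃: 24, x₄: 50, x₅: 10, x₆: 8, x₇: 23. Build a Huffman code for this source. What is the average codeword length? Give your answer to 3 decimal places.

2.559 bits/symbol

Probabilities are the counts divided by 177.
Repeatedly combine the two least-probable nodes; the expected code length is the sum of the merged weights.
merge 8/177 + 10/177 → 6/59
merge 16/177 + 6/59 → 34/177
merge 23/177 + 8/59 → 47/177
merge 34/177 + 46/177 → 80/177
merge 47/177 + 50/177 → 97/177
merge 80/177 + 97/177 → 1
L = 6/59 + 34/177 + 47/177 + 80/177 + 97/177 + 1 = 151/59 ≈ 2.559 bits/symbol.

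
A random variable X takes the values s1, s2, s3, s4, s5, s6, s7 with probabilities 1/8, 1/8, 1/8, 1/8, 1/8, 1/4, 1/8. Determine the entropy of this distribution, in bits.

2.75 bits

Each probability is a power of 1/2, so log₂(1/p) is an integer.
H = Σ p·log₂(1/p) = 1/8·3 + 1/8·3 + 1/8·3 + 1/8·3 + 1/8·3 + 1/4·2 + 1/8·3 = 2.75 bits.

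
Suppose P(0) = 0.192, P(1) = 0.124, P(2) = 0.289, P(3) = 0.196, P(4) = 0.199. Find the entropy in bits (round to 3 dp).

2.272 bits

H = −Σ pᵢ log₂ pᵢ.
−0.192·log₂(0.192) = 0.4571
−0.124·log₂(0.124) = 0.3734
−0.289·log₂(0.289) = 0.5176
−0.196·log₂(0.196) = 0.4608
−0.199·log₂(0.199) = 0.4635
Sum ≈ 2.2724 → 2.272 bits.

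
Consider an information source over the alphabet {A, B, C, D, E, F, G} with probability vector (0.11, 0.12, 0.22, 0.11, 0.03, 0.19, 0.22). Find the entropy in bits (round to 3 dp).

2.636 bits

H = −Σ pᵢ log₂ pᵢ.
−0.11·log₂(0.11) = 0.3503
−0.12·log₂(0.12) = 0.3671
−0.22·log₂(0.22) = 0.4806
−0.11·log₂(0.11) = 0.3503
−0.03·log₂(0.03) = 0.1518
−0.19·log₂(0.19) = 0.4552
−0.22·log₂(0.22) = 0.4806
Sum ≈ 2.6358 → 2.636 bits.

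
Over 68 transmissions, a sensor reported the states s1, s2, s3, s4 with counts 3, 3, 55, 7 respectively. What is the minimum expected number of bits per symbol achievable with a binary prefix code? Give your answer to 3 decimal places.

Probabilities are the counts divided by 68.
Repeatedly combine the two least-probable nodes; the expected code length is the sum of the merged weights.
merge 3/68 + 3/68 → 3/34
merge 3/34 + 7/68 → 13/68
merge 13/68 + 55/68 → 1
L = 3/34 + 13/68 + 1 = 87/68 ≈ 1.279 bits/symbol.

1.279 bits/symbol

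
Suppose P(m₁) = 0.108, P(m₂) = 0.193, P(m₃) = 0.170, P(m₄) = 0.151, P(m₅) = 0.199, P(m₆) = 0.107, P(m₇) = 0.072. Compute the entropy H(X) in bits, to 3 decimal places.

2.733 bits

H = −Σ pᵢ log₂ pᵢ.
−0.108·log₂(0.108) = 0.3468
−0.193·log₂(0.193) = 0.4581
−0.170·log₂(0.170) = 0.4346
−0.151·log₂(0.151) = 0.4118
−0.199·log₂(0.199) = 0.4635
−0.107·log₂(0.107) = 0.3450
−0.072·log₂(0.072) = 0.2733
Sum ≈ 2.7331 → 2.733 bits.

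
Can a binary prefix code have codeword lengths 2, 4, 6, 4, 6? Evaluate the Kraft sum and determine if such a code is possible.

With common denominator 2^6 = 64: Σ 2^(−ℓᵢ) = 16/64 + 4/64 + 1/64 + 4/64 + 1/64 = 26/64 = 0.40625.
Kraft's inequality requires Σ ≤ 1; here Σ = 0.40625 ≤ 1, so such a prefix code exists.

0.40625; yes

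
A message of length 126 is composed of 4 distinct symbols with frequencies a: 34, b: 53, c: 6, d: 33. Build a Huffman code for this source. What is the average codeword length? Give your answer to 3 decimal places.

1.889 bits/symbol

Probabilities are the counts divided by 126.
Repeatedly combine the two least-probable nodes; the expected code length is the sum of the merged weights.
merge 1/21 + 11/42 → 13/42
merge 17/63 + 13/42 → 73/126
merge 53/126 + 73/126 → 1
L = 13/42 + 73/126 + 1 = 17/9 ≈ 1.889 bits/symbol.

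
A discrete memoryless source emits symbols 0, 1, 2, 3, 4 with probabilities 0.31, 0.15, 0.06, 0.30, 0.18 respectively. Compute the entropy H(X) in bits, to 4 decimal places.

H = −Σ pᵢ log₂ pᵢ.
−0.31·log₂(0.31) = 0.5238
−0.15·log₂(0.15) = 0.4105
−0.06·log₂(0.06) = 0.2435
−0.30·log₂(0.30) = 0.5211
−0.18·log₂(0.18) = 0.4453
Sum ≈ 2.1443 → 2.1443 bits.

2.1443 bits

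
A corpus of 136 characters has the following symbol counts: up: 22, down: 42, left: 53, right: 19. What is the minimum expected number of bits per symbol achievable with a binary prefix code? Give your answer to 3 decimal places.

1.912 bits/symbol

Probabilities are the counts divided by 136.
Repeatedly combine the two least-probable nodes; the expected code length is the sum of the merged weights.
merge 19/136 + 11/68 → 41/136
merge 41/136 + 21/68 → 83/136
merge 53/136 + 83/136 → 1
L = 41/136 + 83/136 + 1 = 65/34 ≈ 1.912 bits/symbol.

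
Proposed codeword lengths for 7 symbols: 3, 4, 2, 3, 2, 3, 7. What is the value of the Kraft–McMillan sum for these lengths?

0.9453125

With common denominator 2^7 = 128: Σ 2^(−ℓᵢ) = 16/128 + 8/128 + 32/128 + 16/128 + 32/128 + 16/128 + 1/128 = 121/128 = 0.9453125.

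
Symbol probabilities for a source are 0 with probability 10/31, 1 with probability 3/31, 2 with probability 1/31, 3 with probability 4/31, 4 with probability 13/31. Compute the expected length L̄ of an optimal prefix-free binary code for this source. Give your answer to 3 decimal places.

Repeatedly combine the two least-probable nodes; the expected code length is the sum of the merged weights.
merge 1/31 + 3/31 → 4/31
merge 4/31 + 4/31 → 8/31
merge 8/31 + 10/31 → 18/31
merge 13/31 + 18/31 → 1
L = 4/31 + 8/31 + 18/31 + 1 = 61/31 ≈ 1.968 bits/symbol.

1.968 bits/symbol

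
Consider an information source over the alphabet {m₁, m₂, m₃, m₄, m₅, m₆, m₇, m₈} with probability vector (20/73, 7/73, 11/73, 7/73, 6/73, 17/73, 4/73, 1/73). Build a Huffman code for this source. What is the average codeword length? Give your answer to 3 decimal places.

Repeatedly combine the two least-probable nodes; the expected code length is the sum of the merged weights.
merge 1/73 + 4/73 → 5/73
merge 5/73 + 6/73 → 11/73
merge 7/73 + 7/73 → 14/73
merge 11/73 + 11/73 → 22/73
merge 14/73 + 17/73 → 31/73
merge 20/73 + 22/73 → 42/73
merge 31/73 + 42/73 → 1
L = 5/73 + 11/73 + 14/73 + 22/73 + 31/73 + 42/73 + 1 = 198/73 ≈ 2.712 bits/symbol.

2.712 bits/symbol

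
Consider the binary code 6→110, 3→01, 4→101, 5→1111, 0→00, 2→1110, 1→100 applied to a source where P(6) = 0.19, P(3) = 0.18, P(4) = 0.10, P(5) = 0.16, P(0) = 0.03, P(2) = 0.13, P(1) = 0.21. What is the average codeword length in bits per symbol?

L̄ = Σ pᵢ·ℓᵢ = 0.19·3 + 0.18·2 + 0.10·3 + 0.16·4 + 0.03·2 + 0.13·4 + 0.21·3 = 3.08 bits/symbol.

3.08 bits/symbol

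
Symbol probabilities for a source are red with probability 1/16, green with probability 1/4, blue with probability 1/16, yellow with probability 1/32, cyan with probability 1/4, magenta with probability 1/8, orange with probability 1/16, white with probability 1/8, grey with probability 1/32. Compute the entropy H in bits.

2.8125 bits

Each probability is a power of 1/2, so log₂(1/p) is an integer.
H = Σ p·log₂(1/p) = 1/16·4 + 1/4·2 + 1/16·4 + 1/32·5 + 1/4·2 + 1/8·3 + 1/16·4 + 1/8·3 + 1/32·5 = 2.8125 bits.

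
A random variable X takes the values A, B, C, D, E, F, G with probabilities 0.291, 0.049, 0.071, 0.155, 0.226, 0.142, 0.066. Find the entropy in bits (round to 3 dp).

H = −Σ pᵢ log₂ pᵢ.
−0.291·log₂(0.291) = 0.5182
−0.049·log₂(0.049) = 0.2132
−0.071·log₂(0.071) = 0.2709
−0.155·log₂(0.155) = 0.4169
−0.226·log₂(0.226) = 0.4849
−0.142·log₂(0.142) = 0.3999
−0.066·log₂(0.066) = 0.2588
Sum ≈ 2.5629 → 2.563 bits.

2.563 bits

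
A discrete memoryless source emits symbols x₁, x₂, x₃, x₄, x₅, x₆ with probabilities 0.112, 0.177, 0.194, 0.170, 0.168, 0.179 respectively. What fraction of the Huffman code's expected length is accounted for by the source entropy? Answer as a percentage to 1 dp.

Entropy H = −Σ p log₂ p ≈ 2.5661 bits.
Huffman merges: 14/125+21/125→7/25; 17/100+177/1000→347/1000; 179/1000+97/500→373/1000; 7/25+347/1000→627/1000; 373/1000+627/1000→1. L = 2627/1000 ≈ 2.6270.
Efficiency = H/L = 2.5661/2.6270 = 97.7%.

97.7%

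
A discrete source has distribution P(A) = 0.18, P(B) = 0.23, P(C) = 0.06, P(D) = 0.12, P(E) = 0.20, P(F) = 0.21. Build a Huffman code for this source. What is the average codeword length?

2.54 bits/symbol

Repeatedly combine the two least-probable nodes; the expected code length is the sum of the merged weights.
merge 3/50 + 3/25 → 9/50
merge 9/50 + 9/50 → 9/25
merge 1/5 + 21/100 → 41/100
merge 23/100 + 9/25 → 59/100
merge 41/100 + 59/100 → 1
L = 9/50 + 9/25 + 41/100 + 59/100 + 1 = 127/50 = 2.54 bits/symbol.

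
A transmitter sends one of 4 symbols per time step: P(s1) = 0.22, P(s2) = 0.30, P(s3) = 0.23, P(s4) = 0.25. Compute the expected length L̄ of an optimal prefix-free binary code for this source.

2 bits/symbol

Repeatedly combine the two least-probable nodes; the expected code length is the sum of the merged weights.
merge 11/50 + 23/100 → 9/20
merge 1/4 + 3/10 → 11/20
merge 9/20 + 11/20 → 1
L = 9/20 + 11/20 + 1 = 2 bits/symbol.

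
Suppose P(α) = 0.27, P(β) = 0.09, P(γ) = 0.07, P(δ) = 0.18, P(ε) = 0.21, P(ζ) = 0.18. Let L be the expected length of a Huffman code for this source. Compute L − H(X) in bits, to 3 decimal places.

0.045 bits

Entropy H = −Σ p log₂ p ≈ 2.4547 bits.
Huffman merges: 7/100+9/100→4/25; 4/25+9/50→17/50; 9/50+21/100→39/100; 27/100+17/50→61/100; 39/100+61/100→1. L = 5/2 ≈ 2.5000.
L − H = 2.5000 − 2.4547 = 0.045 bits.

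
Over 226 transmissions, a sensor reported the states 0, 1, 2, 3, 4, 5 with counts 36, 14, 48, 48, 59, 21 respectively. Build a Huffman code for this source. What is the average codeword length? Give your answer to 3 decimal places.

2.469 bits/symbol

Probabilities are the counts divided by 226.
Repeatedly combine the two least-probable nodes; the expected code length is the sum of the merged weights.
merge 7/113 + 21/226 → 35/226
merge 35/226 + 18/113 → 71/226
merge 24/113 + 24/113 → 48/113
merge 59/226 + 71/226 → 65/113
merge 48/113 + 65/113 → 1
L = 35/226 + 71/226 + 48/113 + 65/113 + 1 = 279/113 ≈ 2.469 bits/symbol.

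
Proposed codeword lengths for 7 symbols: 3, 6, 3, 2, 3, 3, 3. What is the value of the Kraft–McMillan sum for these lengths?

0.890625

With common denominator 2^6 = 64: Σ 2^(−ℓᵢ) = 8/64 + 1/64 + 8/64 + 16/64 + 8/64 + 8/64 + 8/64 = 57/64 = 0.890625.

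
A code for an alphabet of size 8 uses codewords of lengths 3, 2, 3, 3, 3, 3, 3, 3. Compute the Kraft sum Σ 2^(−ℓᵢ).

With common denominator 2^3 = 8: Σ 2^(−ℓᵢ) = 1/8 + 2/8 + 1/8 + 1/8 + 1/8 + 1/8 + 1/8 + 1/8 = 9/8 = 1.125.

1.125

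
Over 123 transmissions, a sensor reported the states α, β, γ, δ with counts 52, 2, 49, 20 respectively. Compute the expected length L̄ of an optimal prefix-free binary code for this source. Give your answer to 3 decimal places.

Probabilities are the counts divided by 123.
Repeatedly combine the two least-probable nodes; the expected code length is the sum of the merged weights.
merge 2/123 + 20/123 → 22/123
merge 22/123 + 49/123 → 71/123
merge 52/123 + 71/123 → 1
L = 22/123 + 71/123 + 1 = 72/41 ≈ 1.756 bits/symbol.

1.756 bits/symbol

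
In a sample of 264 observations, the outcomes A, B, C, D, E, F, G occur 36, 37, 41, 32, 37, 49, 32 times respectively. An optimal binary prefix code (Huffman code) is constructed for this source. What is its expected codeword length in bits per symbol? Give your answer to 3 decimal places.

2.814 bits/symbol

Probabilities are the counts divided by 264.
Repeatedly combine the two least-probable nodes; the expected code length is the sum of the merged weights.
merge 4/33 + 4/33 → 8/33
merge 3/22 + 37/264 → 73/264
merge 37/264 + 41/264 → 13/44
merge 49/264 + 8/33 → 113/264
merge 73/264 + 13/44 → 151/264
merge 113/264 + 151/264 → 1
L = 8/33 + 73/264 + 13/44 + 113/264 + 151/264 + 1 = 743/264 ≈ 2.814 bits/symbol.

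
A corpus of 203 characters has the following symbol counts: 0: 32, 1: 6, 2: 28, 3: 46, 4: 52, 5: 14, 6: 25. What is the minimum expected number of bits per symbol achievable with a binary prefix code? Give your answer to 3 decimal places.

2.616 bits/symbol

Probabilities are the counts divided by 203.
Repeatedly combine the two least-probable nodes; the expected code length is the sum of the merged weights.
merge 6/203 + 2/29 → 20/203
merge 20/203 + 25/203 → 45/203
merge 4/29 + 32/203 → 60/203
merge 45/203 + 46/203 → 13/29
merge 52/203 + 60/203 → 16/29
merge 13/29 + 16/29 → 1
L = 20/203 + 45/203 + 60/203 + 13/29 + 16/29 + 1 = 531/203 ≈ 2.616 bits/symbol.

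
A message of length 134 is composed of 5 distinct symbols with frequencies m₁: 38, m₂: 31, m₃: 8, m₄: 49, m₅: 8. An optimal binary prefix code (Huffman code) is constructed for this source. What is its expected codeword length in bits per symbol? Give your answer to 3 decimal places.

Probabilities are the counts divided by 134.
Repeatedly combine the two least-probable nodes; the expected code length is the sum of the merged weights.
merge 4/67 + 4/67 → 8/67
merge 8/67 + 31/134 → 47/134
merge 19/67 + 47/134 → 85/134
merge 49/134 + 85/134 → 1
L = 8/67 + 47/134 + 85/134 + 1 = 141/67 ≈ 2.104 bits/symbol.

2.104 bits/symbol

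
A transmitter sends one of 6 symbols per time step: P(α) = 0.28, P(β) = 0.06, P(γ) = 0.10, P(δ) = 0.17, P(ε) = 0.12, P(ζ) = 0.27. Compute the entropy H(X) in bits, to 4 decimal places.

H = −Σ pᵢ log₂ pᵢ.
−0.28·log₂(0.28) = 0.5142
−0.06·log₂(0.06) = 0.2435
−0.10·log₂(0.10) = 0.3322
−0.17·log₂(0.17) = 0.4346
−0.12·log₂(0.12) = 0.3671
−0.27·log₂(0.27) = 0.5100
Sum ≈ 2.4016 → 2.4016 bits.

2.4016 bits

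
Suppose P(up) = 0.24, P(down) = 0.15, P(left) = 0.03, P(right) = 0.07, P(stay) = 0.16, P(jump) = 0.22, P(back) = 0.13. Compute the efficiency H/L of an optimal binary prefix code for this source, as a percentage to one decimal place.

Entropy H = −Σ p log₂ p ≈ 2.6112 bits.
Huffman merges: 3/100+7/100→1/10; 1/10+13/100→23/100; 3/20+4/25→31/100; 11/50+23/100→9/20; 6/25+31/100→11/20; 9/20+11/20→1. L = 66/25 ≈ 2.6400.
Efficiency = H/L = 2.6112/2.6400 = 98.9%.

98.9%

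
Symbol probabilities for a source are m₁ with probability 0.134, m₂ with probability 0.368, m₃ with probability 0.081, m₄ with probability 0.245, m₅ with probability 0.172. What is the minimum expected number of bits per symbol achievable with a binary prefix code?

2.215 bits/symbol

Repeatedly combine the two least-probable nodes; the expected code length is the sum of the merged weights.
merge 81/1000 + 67/500 → 43/200
merge 43/250 + 43/200 → 387/1000
merge 49/200 + 46/125 → 613/1000
merge 387/1000 + 613/1000 → 1
L = 43/200 + 387/1000 + 613/1000 + 1 = 443/200 = 2.215 bits/symbol.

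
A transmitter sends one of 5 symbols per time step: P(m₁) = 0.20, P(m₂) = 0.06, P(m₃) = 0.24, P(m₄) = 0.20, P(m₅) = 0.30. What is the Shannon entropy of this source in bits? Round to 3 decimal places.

2.188 bits

H = −Σ pᵢ log₂ pᵢ.
−0.20·log₂(0.20) = 0.4644
−0.06·log₂(0.06) = 0.2435
−0.24·log₂(0.24) = 0.4941
−0.20·log₂(0.20) = 0.4644
−0.30·log₂(0.30) = 0.5211
Sum ≈ 2.1875 → 2.188 bits.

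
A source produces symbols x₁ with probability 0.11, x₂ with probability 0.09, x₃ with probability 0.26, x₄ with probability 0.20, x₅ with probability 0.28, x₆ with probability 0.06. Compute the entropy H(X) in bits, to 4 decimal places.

H = −Σ pᵢ log₂ pᵢ.
−0.11·log₂(0.11) = 0.3503
−0.09·log₂(0.09) = 0.3127
−0.26·log₂(0.26) = 0.5053
−0.20·log₂(0.20) = 0.4644
−0.28·log₂(0.28) = 0.5142
−0.06·log₂(0.06) = 0.2435
Sum ≈ 2.3904 → 2.3904 bits.

2.3904 bits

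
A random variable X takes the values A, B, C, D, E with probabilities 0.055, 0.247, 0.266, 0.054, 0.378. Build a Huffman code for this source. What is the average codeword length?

Repeatedly combine the two least-probable nodes; the expected code length is the sum of the merged weights.
merge 27/500 + 11/200 → 109/1000
merge 109/1000 + 247/1000 → 89/250
merge 133/500 + 89/250 → 311/500
merge 189/500 + 311/500 → 1
L = 109/1000 + 89/250 + 311/500 + 1 = 2087/1000 = 2.087 bits/symbol.

2.087 bits/symbol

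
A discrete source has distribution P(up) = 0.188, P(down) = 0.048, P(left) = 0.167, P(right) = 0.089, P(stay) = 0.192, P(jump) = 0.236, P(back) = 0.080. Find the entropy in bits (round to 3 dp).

H = −Σ pᵢ log₂ pᵢ.
−0.188·log₂(0.188) = 0.4533
−0.048·log₂(0.048) = 0.2103
−0.167·log₂(0.167) = 0.4312
−0.089·log₂(0.089) = 0.3106
−0.192·log₂(0.192) = 0.4571
−0.236·log₂(0.236) = 0.4916
−0.080·log₂(0.080) = 0.2915
Sum ≈ 2.6457 → 2.646 bits.

2.646 bits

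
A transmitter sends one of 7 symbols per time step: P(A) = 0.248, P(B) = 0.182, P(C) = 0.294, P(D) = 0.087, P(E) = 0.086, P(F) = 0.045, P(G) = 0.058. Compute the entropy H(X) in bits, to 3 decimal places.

H = −Σ pᵢ log₂ pᵢ.
−0.248·log₂(0.248) = 0.4989
−0.182·log₂(0.182) = 0.4474
−0.294·log₂(0.294) = 0.5192
−0.087·log₂(0.087) = 0.3065
−0.086·log₂(0.086) = 0.3044
−0.045·log₂(0.045) = 0.2013
−0.058·log₂(0.058) = 0.2383
Sum ≈ 2.5159 → 2.516 bits.

2.516 bits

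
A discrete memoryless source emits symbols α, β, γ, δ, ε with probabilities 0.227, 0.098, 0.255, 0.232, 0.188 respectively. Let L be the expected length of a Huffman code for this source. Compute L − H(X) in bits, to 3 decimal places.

0.027 bits

Entropy H = −Σ p log₂ p ≈ 2.2590 bits.
Huffman merges: 49/500+47/250→143/500; 227/1000+29/125→459/1000; 51/200+143/500→541/1000; 459/1000+541/1000→1. L = 1143/500 ≈ 2.2860.
L − H = 2.2860 − 2.2590 = 0.027 bits.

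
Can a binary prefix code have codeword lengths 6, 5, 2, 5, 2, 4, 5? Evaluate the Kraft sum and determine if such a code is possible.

0.671875; yes

With common denominator 2^6 = 64: Σ 2^(−ℓᵢ) = 1/64 + 2/64 + 16/64 + 2/64 + 16/64 + 4/64 + 2/64 = 43/64 = 0.671875.
Kraft's inequality requires Σ ≤ 1; here Σ = 0.671875 ≤ 1, so such a prefix code exists.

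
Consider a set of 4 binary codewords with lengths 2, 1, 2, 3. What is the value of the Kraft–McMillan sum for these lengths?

1.125

With common denominator 2^3 = 8: Σ 2^(−ℓᵢ) = 2/8 + 4/8 + 2/8 + 1/8 = 9/8 = 1.125.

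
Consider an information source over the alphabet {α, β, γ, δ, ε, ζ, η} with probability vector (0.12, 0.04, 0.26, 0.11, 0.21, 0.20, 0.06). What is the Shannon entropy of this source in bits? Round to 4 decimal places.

H = −Σ pᵢ log₂ pᵢ.
−0.12·log₂(0.12) = 0.3671
−0.04·log₂(0.04) = 0.1858
−0.26·log₂(0.26) = 0.5053
−0.11·log₂(0.11) = 0.3503
−0.21·log₂(0.21) = 0.4728
−0.20·log₂(0.20) = 0.4644
−0.06·log₂(0.06) = 0.2435
Sum ≈ 2.5891 → 2.5891 bits.

2.5891 bits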